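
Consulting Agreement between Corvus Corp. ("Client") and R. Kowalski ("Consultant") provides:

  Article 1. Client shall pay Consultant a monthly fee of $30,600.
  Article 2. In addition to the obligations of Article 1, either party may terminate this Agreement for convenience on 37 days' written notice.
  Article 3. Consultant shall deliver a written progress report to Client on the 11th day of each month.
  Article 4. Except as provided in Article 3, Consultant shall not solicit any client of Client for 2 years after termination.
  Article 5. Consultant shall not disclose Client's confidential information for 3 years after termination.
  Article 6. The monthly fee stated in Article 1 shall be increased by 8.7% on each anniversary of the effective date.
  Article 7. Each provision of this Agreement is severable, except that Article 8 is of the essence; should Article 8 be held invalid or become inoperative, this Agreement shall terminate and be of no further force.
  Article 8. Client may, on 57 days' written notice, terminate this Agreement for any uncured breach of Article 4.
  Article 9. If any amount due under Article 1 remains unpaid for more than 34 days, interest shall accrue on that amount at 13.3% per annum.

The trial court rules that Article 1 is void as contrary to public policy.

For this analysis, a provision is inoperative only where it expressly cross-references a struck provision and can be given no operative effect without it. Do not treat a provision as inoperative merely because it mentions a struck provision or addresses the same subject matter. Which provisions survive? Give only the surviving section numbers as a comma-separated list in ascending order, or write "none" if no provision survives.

2, 3, 4, 5, 7, 8

Article 1 is struck. Article 6 does nothing except set the escalation of the monthly fee by reference to Article 1; with Article 1 gone it has no independent effect and is inoperative. Article 9 operates only by reference to Article 1, so it falls with Article 1. Article 2 mentions Article 1 but its own obligation stands independently of Article 1, so Article 2 is not affected. Article 7 makes Article 8 an essential term, but Article 8 is unaffected, so the severability proviso in Article 7 preserves the remaining provisions. Article 2, Article 3, Article 4, Article 5, Article 7, and Article 8 remain in effect.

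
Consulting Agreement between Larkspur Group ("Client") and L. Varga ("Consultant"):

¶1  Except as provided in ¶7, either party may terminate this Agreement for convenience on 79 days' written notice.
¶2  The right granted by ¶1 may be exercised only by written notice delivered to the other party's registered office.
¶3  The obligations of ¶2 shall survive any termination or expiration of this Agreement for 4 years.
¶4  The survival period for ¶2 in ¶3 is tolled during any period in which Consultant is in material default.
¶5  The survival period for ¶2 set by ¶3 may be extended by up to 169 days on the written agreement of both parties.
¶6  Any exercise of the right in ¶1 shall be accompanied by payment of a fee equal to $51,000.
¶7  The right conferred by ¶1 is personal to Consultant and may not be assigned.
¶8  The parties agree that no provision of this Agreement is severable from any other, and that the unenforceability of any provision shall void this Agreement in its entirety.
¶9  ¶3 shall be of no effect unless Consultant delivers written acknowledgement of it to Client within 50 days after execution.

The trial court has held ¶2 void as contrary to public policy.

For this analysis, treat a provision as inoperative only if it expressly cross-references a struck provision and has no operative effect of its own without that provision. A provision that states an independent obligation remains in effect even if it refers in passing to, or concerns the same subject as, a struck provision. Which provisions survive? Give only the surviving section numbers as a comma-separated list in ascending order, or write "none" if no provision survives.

none

¶2 is struck. ¶3 has no operative effect of its own apart from ¶2 and is therefore inoperative. The whole of ¶4 is the tolling of the survival period for ¶2, defined by reference to ¶3, so ¶4 cannot stand once ¶3 is removed. The whole of ¶5 is the extension of the survival period for ¶2, defined by reference to ¶3, so ¶5 cannot stand once ¶3 is removed. ¶9 has no operative effect of its own apart from ¶3 and is therefore inoperative. ¶8 provides that the Agreement is not severable, so the invalidity of any one provision voids the entire Agreement. No provision of the Agreement survives.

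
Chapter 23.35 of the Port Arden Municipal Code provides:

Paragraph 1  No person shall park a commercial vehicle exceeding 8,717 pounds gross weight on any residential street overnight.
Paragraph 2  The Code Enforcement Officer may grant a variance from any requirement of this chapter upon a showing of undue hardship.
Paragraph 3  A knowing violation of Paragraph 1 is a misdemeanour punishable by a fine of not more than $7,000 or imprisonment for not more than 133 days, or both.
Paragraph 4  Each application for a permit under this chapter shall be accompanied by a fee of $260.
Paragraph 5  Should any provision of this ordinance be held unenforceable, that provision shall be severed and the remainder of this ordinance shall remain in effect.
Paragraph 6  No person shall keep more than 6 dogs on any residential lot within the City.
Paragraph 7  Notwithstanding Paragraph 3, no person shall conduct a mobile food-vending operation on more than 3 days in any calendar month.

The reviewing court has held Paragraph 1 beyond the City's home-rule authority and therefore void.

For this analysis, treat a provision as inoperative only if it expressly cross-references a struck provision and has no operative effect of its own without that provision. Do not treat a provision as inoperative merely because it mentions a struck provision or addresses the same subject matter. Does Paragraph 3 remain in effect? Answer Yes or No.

No

Paragraph 1 is struck. Paragraph 3 has no operative effect of its own apart from Paragraph 1 and is therefore inoperative. Paragraph 7 mentions Paragraph 3 but its own obligation stands independently of Paragraph 3, so Paragraph 7 is not affected. Paragraph 5 is a severability clause and preserves every provision that can still be given independent effect. The provisions still in force are Paragraph 2, Paragraph 4, Paragraph 5, Paragraph 6, and Paragraph 7. Paragraph 3 is among the inoperative provisions, so the answer is no.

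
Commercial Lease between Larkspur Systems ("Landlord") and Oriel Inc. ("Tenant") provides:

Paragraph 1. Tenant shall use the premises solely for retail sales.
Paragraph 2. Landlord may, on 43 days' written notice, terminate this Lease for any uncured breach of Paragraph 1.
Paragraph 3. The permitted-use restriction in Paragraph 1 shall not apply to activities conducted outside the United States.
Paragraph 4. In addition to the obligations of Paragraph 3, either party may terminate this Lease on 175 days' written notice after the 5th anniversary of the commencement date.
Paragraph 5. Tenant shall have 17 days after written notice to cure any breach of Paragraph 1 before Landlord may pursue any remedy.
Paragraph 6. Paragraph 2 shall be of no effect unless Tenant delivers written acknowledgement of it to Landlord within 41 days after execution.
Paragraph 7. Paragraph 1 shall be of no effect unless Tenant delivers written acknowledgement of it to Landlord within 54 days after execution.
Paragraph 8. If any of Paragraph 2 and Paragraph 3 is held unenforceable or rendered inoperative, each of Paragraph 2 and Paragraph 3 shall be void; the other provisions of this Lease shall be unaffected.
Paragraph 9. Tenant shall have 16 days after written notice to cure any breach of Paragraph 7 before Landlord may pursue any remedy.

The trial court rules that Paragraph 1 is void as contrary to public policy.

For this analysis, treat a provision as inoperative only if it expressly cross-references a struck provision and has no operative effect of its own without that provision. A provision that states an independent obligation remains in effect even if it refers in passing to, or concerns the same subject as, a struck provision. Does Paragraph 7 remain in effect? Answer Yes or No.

Paragraph 1 is struck. Paragraph 2 operates only by reference to Paragraph 1, so it falls with Paragraph 1. Paragraph 3 operates only by reference to Paragraph 1, so it falls with Paragraph 1. The only function of Paragraph 5 is the cure period for breach of Paragraph 1, so it cannot stand once Paragraph 1 is removed. The only function of Paragraph 7 is the acknowledgement condition for Paragraph 1, so it cannot stand once Paragraph 1 is removed. Paragraph 6 operates only by reference to Paragraph 2, so it falls with Paragraph 2. Paragraph 9 merely fixes the cure period for breach of Paragraph 7; with Paragraph 7 gone it has nothing to operate on and falls away. Paragraph 4 mentions Paragraph 3 but its own obligation stands independently of Paragraph 3, so Paragraph 4 is not affected. Paragraph 8 declares Paragraph 2 and Paragraph 3 mutually dependent; since one of them has fallen, all of them are of no effect. The remainder continues in force under Paragraph 8. Paragraph 4 and Paragraph 8 remain in effect. Paragraph 7 is among the inoperative provisions, so the answer is no.

No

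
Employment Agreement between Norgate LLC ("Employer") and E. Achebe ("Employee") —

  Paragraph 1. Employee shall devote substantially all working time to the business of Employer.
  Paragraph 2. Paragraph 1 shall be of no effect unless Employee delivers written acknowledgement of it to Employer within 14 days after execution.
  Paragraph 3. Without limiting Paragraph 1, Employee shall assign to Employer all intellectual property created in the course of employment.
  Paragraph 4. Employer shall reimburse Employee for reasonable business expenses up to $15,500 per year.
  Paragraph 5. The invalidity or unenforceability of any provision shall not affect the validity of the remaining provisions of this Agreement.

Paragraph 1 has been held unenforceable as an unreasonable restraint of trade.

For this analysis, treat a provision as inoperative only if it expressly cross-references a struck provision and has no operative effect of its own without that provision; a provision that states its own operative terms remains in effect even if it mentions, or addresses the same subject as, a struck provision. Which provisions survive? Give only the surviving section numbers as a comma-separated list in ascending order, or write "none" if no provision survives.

3, 4, 5

Paragraph 1 is struck. Paragraph 2 operates only by reference to Paragraph 1, so it falls with Paragraph 1. Paragraph 3 mentions Paragraph 1 but its own obligation stands independently of Paragraph 1, so Paragraph 3 is not affected. Under the severability clause in Paragraph 5, the remaining provisions continue in force. Paragraph 3, Paragraph 4, and Paragraph 5 remain in effect.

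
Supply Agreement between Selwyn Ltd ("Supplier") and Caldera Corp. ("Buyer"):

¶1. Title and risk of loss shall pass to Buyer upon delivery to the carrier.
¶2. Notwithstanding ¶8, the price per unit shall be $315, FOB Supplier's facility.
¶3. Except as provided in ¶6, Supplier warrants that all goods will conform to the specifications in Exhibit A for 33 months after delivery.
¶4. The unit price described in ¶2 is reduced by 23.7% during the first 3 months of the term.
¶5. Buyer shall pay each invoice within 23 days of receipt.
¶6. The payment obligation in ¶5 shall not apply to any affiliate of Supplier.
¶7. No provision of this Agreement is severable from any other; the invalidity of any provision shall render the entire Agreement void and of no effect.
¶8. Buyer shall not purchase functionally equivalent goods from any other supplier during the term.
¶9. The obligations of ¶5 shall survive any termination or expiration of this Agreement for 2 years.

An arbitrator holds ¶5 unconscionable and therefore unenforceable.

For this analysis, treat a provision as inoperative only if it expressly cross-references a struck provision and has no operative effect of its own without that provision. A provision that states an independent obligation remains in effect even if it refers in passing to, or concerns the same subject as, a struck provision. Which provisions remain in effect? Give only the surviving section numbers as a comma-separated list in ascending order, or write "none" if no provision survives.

¶5 is struck. The whole of ¶6 is the carve-out from the payment obligation, defined by reference to ¶5, so ¶6 cannot stand once ¶5 is removed. ¶9 merely fixes the survival period for ¶5; with ¶5 gone it has nothing to operate on and falls away. ¶7 provides that the Agreement is not severable, so the invalidity of any one provision voids the entire Agreement. No provision of the Agreement survives.

none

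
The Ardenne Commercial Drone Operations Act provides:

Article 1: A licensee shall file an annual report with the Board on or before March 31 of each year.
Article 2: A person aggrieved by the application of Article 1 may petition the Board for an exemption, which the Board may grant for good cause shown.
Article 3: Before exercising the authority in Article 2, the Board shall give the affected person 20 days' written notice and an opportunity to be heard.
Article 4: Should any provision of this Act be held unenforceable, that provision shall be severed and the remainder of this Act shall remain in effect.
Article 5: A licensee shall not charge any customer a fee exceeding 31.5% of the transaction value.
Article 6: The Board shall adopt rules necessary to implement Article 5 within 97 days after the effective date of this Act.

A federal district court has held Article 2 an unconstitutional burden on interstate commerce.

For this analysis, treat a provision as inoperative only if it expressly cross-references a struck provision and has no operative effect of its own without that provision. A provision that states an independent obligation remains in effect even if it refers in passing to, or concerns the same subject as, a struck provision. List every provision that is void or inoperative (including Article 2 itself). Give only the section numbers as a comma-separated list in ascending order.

Article 2 is struck. Article 3 merely fixes the notice-and-hearing requirement for Article 2; with Article 2 gone it has nothing to operate on and falls away. Article 4 is a severability clause and preserves every provision that can still be given independent effect. Article 1, Article 4, Article 5, and Article 6 remain in effect.

2, 3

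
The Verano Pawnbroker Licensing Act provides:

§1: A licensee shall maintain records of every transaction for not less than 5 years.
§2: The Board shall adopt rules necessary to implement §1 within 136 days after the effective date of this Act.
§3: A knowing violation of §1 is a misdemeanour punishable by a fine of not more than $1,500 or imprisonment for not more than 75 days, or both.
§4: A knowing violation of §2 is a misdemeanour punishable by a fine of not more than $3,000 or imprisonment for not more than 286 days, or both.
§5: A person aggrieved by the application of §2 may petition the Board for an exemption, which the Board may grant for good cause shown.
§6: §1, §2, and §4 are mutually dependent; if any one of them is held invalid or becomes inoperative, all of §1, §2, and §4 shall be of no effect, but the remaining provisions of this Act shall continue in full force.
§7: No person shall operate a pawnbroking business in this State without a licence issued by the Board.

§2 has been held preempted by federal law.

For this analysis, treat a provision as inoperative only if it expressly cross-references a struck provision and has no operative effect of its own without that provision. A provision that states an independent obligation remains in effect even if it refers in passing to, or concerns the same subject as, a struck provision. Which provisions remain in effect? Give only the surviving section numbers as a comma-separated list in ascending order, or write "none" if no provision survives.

§2 is struck. §4 operates only by reference to §2, so it falls with §2. §5 merely fixes the exemption procedure for §2; with §2 gone it has nothing to operate on and falls away. §6 declares §1, §2, and §4 mutually dependent; since one of them has fallen, all of them are of no effect. That brings down §1 as well. §3 in turn depends solely on a provision now struck and likewise falls. The remainder continues in force under §6. The provisions still in force are §6 and §7.

6, 7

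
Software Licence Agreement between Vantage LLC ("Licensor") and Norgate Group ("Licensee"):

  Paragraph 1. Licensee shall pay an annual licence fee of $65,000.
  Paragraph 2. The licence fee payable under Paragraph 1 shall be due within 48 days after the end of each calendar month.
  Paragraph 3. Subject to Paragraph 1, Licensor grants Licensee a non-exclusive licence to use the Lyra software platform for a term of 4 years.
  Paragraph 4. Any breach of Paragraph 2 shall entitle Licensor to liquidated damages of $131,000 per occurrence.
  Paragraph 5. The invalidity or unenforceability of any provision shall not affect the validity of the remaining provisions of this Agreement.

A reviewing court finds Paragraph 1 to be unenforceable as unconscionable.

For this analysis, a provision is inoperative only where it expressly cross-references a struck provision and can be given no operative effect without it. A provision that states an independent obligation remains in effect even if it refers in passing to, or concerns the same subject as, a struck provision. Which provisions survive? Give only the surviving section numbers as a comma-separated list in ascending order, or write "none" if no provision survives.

Paragraph 1 is struck. Paragraph 2 has no operative effect of its own apart from Paragraph 1 and is therefore inoperative. Paragraph 4 operates only by reference to Paragraph 2, so it falls with Paragraph 2. Although Paragraph 3 refers to Paragraph 1, its operative terms do not depend on Paragraph 1, so it remains in effect. Under the severability clause in Paragraph 5, the remaining provisions continue in force. The provisions still in force are Paragraph 3 and Paragraph 5.

3, 5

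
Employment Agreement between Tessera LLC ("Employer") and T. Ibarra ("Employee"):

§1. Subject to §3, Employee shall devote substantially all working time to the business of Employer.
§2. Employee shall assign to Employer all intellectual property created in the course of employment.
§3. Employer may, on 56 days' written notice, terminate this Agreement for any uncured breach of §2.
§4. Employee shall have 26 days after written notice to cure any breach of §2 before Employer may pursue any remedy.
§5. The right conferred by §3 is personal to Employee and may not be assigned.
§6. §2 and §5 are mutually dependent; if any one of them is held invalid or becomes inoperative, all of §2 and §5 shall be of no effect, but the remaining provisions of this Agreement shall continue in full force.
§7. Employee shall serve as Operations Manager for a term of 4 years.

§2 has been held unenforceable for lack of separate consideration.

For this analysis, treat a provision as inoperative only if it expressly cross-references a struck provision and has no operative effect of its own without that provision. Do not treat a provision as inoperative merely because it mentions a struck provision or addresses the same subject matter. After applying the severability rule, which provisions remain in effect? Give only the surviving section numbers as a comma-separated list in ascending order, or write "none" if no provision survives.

§2 is struck. §3 has no operative effect of its own apart from §2 and is therefore inoperative. §4 merely fixes the cure period for breach of §2; with §2 gone it has nothing to operate on and falls away. §5 has no operative effect of its own apart from §3 and is therefore inoperative. §1 mentions §3 but its own obligation stands independently of §3, so §1 is not affected. §6 declares §2 and §5 mutually dependent; since one of them has fallen, all of them are of no effect. The remainder continues in force under §6. §1, §6, and §7 remain in effect.

1, 6, 7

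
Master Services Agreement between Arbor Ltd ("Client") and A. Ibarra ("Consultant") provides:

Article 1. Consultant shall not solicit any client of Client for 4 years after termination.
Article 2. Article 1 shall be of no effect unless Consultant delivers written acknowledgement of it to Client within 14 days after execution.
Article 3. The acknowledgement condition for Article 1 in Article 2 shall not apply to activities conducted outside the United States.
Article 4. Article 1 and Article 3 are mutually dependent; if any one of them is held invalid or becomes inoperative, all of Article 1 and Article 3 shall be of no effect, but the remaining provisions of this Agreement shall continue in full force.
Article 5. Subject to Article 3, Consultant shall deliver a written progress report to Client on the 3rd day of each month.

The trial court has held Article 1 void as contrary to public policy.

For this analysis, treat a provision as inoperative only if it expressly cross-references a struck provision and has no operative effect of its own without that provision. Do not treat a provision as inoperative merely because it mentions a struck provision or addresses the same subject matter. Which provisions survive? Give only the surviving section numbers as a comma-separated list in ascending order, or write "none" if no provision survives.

Article 1 is struck. Article 2 merely fixes the acknowledgement condition for Article 1; with Article 1 gone it has nothing to operate on and falls away. Article 3 does nothing except set the carve-out from the acknowledgement condition for Article 1 by reference to Article 2; with Article 2 gone it has no independent effect and is inoperative. Article 5 mentions Article 3 but its own obligation stands independently of Article 3, so Article 5 is not affected. Article 4 declares Article 1 and Article 3 mutually dependent; since one of them has fallen, all of them are of no effect. The remainder continues in force under Article 4. That leaves Article 4 and Article 5 in effect.

4, 5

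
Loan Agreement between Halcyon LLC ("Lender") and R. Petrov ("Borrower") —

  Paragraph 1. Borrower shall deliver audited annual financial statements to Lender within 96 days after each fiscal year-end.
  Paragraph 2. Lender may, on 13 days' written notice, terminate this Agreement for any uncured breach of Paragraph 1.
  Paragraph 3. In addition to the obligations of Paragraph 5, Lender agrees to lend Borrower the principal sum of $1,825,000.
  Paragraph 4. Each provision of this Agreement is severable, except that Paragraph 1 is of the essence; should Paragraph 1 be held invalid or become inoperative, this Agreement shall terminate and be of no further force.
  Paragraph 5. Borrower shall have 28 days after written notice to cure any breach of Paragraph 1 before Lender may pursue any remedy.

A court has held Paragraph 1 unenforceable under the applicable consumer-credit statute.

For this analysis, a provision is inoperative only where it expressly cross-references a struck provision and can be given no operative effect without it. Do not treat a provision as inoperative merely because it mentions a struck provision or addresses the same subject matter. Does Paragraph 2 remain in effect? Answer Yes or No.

Paragraph 1 is struck. Paragraph 2 merely fixes the termination right for breach of Paragraph 1; with Paragraph 1 gone it has nothing to operate on and falls away. The only function of Paragraph 5 is the cure period for breach of Paragraph 1, so it cannot stand once Paragraph 1 is removed. Paragraph 4 makes Paragraph 1 an essential term, and Paragraph 1 is the provision held invalid; under Paragraph 4, the entire Agreement is therefore void. No provision of the Agreement survives. Paragraph 2 is among the inoperative provisions, so the answer is no.

No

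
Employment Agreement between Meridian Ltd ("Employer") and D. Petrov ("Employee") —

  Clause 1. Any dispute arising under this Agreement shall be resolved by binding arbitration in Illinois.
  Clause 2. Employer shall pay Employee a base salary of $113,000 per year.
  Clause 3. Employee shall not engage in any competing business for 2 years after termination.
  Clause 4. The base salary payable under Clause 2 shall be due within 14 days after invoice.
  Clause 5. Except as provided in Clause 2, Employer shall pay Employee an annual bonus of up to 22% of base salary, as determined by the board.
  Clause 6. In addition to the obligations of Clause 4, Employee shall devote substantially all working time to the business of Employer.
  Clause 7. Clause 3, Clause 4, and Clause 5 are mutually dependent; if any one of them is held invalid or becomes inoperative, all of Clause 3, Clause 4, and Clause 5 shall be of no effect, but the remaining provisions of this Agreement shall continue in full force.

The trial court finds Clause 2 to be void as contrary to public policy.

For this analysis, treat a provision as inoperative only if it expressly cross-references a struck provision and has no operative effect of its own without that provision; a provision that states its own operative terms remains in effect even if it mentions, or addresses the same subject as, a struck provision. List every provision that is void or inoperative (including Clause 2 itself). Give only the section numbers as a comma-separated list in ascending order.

2, 3, 4, 5

Clause 2 is struck. The whole of Clause 4 is the payment deadline for the base salary, defined by reference to Clause 2, so Clause 4 cannot stand once Clause 2 is removed. Clause 6 mentions Clause 4 but its own obligation stands independently of Clause 4, so Clause 6 is not affected. Clause 7 declares Clause 3, Clause 4, and Clause 5 mutually dependent; since one of them has fallen, all of them are of no effect. That brings down Clause 3 and Clause 5 as well. The remainder continues in force under Clause 7. That leaves Clause 1, Clause 6, and Clause 7 in effect.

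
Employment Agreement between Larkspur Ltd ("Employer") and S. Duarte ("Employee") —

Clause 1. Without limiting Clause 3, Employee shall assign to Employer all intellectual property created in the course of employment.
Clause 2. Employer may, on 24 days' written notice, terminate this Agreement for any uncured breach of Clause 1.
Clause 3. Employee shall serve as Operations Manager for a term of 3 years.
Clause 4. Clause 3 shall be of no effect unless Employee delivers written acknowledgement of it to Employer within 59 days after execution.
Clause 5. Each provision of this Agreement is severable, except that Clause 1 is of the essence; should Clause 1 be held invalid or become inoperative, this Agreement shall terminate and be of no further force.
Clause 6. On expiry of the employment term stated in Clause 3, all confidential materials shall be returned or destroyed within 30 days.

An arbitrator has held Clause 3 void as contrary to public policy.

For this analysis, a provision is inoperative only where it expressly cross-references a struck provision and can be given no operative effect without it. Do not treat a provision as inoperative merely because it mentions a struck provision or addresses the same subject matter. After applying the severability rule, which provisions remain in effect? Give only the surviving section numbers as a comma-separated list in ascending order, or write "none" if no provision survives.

Clause 3 is struck. The only function of Clause 4 is the acknowledgement condition for Clause 3, so it cannot stand once Clause 3 is removed. Clause 6 has no operative effect of its own apart from Clause 3 and is therefore inoperative. Clause 1 mentions Clause 3 but its own obligation stands independently of Clause 3, so Clause 1 is not affected. Clause 5 makes Clause 1 an essential term, but Clause 1 is unaffected, so the severability proviso in Clause 5 preserves the remaining provisions. Clause 1, Clause 2, and Clause 5 remain in effect.

1, 2, 5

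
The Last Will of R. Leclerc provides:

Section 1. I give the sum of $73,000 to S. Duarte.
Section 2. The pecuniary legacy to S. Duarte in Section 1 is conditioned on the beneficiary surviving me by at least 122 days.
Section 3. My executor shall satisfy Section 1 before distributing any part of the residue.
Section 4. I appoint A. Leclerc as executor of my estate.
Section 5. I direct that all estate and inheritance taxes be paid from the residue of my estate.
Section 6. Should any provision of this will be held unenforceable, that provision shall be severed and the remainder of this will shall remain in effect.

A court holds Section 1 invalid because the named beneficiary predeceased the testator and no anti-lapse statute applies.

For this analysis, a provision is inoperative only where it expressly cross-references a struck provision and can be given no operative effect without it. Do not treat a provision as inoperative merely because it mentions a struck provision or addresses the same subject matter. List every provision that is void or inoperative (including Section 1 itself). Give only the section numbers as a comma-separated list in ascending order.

1, 2, 3

Section 1 is struck. Section 2 has no operative effect of its own apart from Section 1 and is therefore inoperative. Section 3 has no operative effect of its own apart from Section 1 and is therefore inoperative. Section 6 is a severability clause and preserves every provision that can still be given independent effect. Section 4, Section 5, and Section 6 remain in effect.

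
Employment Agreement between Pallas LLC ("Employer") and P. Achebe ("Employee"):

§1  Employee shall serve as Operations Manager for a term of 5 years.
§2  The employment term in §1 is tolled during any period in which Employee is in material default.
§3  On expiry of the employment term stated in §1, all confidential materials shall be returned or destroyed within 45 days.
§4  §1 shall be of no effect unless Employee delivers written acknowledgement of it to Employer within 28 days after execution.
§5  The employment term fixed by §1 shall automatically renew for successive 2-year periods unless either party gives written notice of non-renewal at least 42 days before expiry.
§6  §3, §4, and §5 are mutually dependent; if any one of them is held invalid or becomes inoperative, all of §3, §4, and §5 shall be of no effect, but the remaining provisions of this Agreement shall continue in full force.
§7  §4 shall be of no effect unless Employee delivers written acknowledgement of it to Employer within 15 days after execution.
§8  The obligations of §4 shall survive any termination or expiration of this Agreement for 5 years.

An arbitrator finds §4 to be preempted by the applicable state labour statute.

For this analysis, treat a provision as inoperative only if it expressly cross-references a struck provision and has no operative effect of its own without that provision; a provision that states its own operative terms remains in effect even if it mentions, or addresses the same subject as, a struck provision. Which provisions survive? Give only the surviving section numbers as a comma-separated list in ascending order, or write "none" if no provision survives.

1, 2, 6

§4 is struck. The only function of §7 is the acknowledgement condition for §4, so it cannot stand once §4 is removed. §8 has no operative effect of its own apart from §4 and is therefore inoperative. §6 declares §3, §4, and §5 mutually dependent; since one of them has fallen, all of them are of no effect. That brings down §3 and §5 as well. The remainder continues in force under §6. The provisions still in force are §1, §2, and §6.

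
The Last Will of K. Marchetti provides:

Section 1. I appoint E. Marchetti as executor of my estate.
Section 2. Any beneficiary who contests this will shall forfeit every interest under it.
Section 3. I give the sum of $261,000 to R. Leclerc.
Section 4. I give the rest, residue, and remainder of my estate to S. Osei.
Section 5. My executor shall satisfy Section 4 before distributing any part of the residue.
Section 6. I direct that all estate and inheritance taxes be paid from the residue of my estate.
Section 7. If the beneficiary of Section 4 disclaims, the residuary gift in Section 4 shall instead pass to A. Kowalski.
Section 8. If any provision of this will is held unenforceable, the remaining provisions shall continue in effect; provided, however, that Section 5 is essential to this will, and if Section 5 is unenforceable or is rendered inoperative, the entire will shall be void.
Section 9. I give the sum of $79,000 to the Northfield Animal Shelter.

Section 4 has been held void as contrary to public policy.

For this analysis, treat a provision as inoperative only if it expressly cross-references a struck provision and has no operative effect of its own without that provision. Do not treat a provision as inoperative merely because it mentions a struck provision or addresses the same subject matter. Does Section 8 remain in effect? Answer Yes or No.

Section 4 is struck. Section 5 operates only by reference to Section 4, so it falls with Section 4. Section 7 has no operative effect of its own apart from Section 4 and is therefore inoperative. Section 8 makes Section 5 an essential term, and Section 5 has been rendered inoperative by the cascade; under Section 8, the entire will is therefore void. No provision of the will survives. Section 8 is among the inoperative provisions, so the answer is no.

No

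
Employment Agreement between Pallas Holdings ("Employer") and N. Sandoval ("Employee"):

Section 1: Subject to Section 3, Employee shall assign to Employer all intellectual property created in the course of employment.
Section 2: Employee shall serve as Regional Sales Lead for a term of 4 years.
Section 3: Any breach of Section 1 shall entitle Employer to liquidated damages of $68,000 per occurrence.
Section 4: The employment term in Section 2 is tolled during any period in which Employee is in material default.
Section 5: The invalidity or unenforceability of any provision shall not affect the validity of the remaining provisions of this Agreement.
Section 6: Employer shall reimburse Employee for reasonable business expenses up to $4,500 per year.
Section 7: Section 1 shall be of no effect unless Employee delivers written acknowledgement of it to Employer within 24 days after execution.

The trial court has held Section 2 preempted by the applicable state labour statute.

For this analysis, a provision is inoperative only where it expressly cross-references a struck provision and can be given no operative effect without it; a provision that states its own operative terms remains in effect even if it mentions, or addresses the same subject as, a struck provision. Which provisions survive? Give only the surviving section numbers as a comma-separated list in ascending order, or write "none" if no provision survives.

1, 3, 5, 6, 7

Section 2 is struck. Section 4 does nothing except set the tolling of the employment term by reference to Section 2; with Section 2 gone it has no independent effect and is inoperative. Section 5 is a severability clause and preserves every provision that can still be given independent effect. Section 1, Section 3, Section 5, Section 6, and Section 7 remain in effect.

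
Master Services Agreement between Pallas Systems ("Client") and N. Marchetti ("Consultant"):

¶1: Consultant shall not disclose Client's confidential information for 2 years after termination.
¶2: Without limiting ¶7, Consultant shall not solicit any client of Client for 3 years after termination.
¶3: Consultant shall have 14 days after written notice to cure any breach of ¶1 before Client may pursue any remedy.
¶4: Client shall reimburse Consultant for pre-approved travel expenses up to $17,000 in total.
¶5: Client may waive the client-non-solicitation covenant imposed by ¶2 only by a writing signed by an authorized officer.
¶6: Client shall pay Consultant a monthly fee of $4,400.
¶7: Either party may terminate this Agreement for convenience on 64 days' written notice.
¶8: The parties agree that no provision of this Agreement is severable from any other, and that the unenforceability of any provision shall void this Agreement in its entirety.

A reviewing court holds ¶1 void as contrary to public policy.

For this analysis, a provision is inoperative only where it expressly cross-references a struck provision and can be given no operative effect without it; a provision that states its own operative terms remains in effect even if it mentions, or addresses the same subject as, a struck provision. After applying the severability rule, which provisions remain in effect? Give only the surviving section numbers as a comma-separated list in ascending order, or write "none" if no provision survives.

none

¶1 is struck. ¶3 has no operative effect of its own apart from ¶1 and is therefore inoperative. ¶8 provides that the Agreement is not severable, so the invalidity of any one provision voids the entire Agreement. No provision of the Agreement survives.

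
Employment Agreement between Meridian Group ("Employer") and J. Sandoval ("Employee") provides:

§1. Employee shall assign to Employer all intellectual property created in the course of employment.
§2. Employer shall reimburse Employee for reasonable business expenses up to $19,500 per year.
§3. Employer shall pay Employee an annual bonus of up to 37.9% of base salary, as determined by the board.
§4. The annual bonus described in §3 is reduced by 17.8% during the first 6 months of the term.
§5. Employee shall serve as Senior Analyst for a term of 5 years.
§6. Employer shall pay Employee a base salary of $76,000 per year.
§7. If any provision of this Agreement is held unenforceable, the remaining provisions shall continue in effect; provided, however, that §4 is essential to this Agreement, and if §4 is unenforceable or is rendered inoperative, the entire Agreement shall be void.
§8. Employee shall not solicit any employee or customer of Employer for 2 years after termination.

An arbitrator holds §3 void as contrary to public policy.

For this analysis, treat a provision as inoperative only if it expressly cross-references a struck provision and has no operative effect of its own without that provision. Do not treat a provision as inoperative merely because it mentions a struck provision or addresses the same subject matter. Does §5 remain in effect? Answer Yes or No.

§3 is struck. §4 has no operative effect of its own apart from §3 and is therefore inoperative. §7 makes §4 an essential term, and §4 has been rendered inoperative by the cascade; under §7, the entire Agreement is therefore void. No provision of the Agreement survives. §5 is among the inoperative provisions, so the answer is no.

No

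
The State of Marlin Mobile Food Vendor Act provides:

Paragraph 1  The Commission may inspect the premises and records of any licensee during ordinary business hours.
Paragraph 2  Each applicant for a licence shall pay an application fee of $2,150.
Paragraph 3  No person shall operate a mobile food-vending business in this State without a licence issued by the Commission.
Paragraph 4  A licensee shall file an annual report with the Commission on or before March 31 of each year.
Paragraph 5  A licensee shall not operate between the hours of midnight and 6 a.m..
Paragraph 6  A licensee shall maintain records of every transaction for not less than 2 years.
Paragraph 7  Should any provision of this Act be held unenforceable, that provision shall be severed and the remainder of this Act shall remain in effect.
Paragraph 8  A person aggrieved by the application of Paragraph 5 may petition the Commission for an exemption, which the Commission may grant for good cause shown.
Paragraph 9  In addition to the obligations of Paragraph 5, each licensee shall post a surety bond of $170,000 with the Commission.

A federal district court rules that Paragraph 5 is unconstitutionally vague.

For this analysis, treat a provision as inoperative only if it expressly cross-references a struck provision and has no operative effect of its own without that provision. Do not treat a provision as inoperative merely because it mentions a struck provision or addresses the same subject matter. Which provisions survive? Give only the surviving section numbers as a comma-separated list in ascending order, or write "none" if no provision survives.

Paragraph 5 is struck. Paragraph 8 operates only by reference to Paragraph 5, so it falls with Paragraph 5. Although Paragraph 9 refers to Paragraph 5, its operative terms do not depend on Paragraph 5, so it remains in effect. Under the severability clause in Paragraph 7, the remaining provisions continue in force. The provisions still in force are Paragraph 1, Paragraph 2, Paragraph 3, Paragraph 4, Paragraph 6, Paragraph 7, and Paragraph 9.

1, 2, 3, 4, 6, 7, 9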